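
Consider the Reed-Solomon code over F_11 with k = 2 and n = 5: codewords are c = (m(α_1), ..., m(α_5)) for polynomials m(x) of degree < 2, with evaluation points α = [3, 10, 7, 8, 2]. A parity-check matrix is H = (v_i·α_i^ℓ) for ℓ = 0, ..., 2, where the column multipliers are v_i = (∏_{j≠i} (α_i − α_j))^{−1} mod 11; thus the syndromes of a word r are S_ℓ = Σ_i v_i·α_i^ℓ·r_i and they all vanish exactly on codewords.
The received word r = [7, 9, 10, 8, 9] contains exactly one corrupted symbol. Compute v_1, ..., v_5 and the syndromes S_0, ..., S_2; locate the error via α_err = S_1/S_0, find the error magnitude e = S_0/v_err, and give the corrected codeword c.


S = (10, 1, 10), error at position 2, error magnitude e = 5, c = [7, 4, 10, 8, 9].

Step 1: column multipliers v_i = (∏_{j≠i}(α_i − α_j))^{−1} mod 11.
  i = 1 (α = 3): (3−10)(3−7)(3−8)(3−2) = (−7)·(−4)·(−5)·1 = −140 ≡ 3, so v_1 = 3^{−1} = 4 (mod 11).
  i = 2 (α = 10): (10−3)(10−7)(10−8)(10−2) = 7·3·2·8 = 336 ≡ 6, so v_2 = 6^{−1} = 2 (mod 11).
  i = 3 (α = 7): (7−3)(7−10)(7−8)(7−2) = 4·(−3)·(−1)·5 = 60 ≡ 5, so v_3 = 5^{−1} = 9 (mod 11).
  i = 4 (α = 8): (8−3)(8−10)(8−7)(8−2) = 5·(−2)·1·6 = −60 ≡ 6, so v_4 = 6^{−1} = 2 (mod 11).
  i = 5 (α = 2): (2−3)(2−10)(2−7)(2−8) = (−1)·(−8)·(−5)·(−6) = 240 ≡ 9, so v_5 = 9^{−1} = 5 (mod 11).
  v = [4, 2, 9, 2, 5].
Step 2: syndromes of r = [7, 9, 10, 8, 9] (all sums mod 11).
  S_0 = Σ v_i r_i = 4·7 + 2·9 + 9·10 + 2·8 + 5·9 = 197 ≡ 10.
  S_1 = Σ v_i α_i r_i = 4·3·7 + 2·10·9 + 9·7·10 + 2·8·8 + 5·2·9 = 1112 ≡ 1.
  α_i^2 mod 11 = [9, 1, 5, 9, 4].
  S_2 = Σ v_i α_i^2 r_i = 4·9·7 + 2·1·9 + 9·5·10 + 2·9·8 + 5·4·9 = 1044 ≡ 10.
  S = (10, 1, 10) ≠ 0, so r is not a codeword (an error is present).
Step 3: locate the error. For a single error e at position i, S_ℓ = v_i·e·α_i^ℓ, so α_err = S_1/S_0.
  S_0^{−1} = 10^{−1} = 10 (mod 11), so α_err = 1·10 = 10 ≡ 10 = α_2. Error position i = 2.
  Consistency check: S_2/S_1 = 10·1 = 10 ≡ 10 = α_err ✓ (single-error assumption holds).
Step 4: error magnitude e = S_0/v_2 = S_0·∏_{j≠2}(α_2 − α_j) = 10·6 = 60 ≡ 5 (mod 11).
Step 5: correct position 2: c_2 = r_2 − e = 9 − 5 ≡ 4 (mod 11). Hence c = [7, 4, 10, 8, 9].
  Check: interpolating c through the α_i gives m(x) = 2 + 9·x (degree < 2) with m(α_i) = c_i for every i, so c is indeed a codeword.


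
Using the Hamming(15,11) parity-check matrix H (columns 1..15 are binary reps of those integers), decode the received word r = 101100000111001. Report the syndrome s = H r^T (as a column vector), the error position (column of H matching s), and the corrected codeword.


s = (0, 1, 0, 0)^T, error position = 4, corrected codeword c = 101000000111001

Compute s = H r^T mod 2 one row at a time:
  s_1 = 0 + 0 + 1 + 1 + 1 + 0 + 0 + 1 = 4 ≡ 0 (mod 2).
  s_2 = 1 + 0 + 0 + 0 + 1 + 0 + 0 + 1 = 3 ≡ 1 (mod 2).
  s_3 = 0 + 1 + 0 + 0 + 1 + 1 + 0 + 1 = 4 ≡ 0 (mod 2).
  s_4 = 1 + 1 + 0 + 0 + 0 + 1 + 0 + 1 = 4 ≡ 0 (mod 2).
s = (0, 1, 0, 0)^T — this equals column 4 of H (binary 0100), so error is at position 4.
Correct: flip bit 4 of r = 101100000111001 to get c = 101000000111001.


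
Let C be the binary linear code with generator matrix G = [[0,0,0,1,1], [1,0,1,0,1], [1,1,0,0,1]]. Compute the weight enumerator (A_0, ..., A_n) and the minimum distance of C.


Weight distribution: A_0 = 1, A_2 = 2, A_3 = 4, A_4 = 1. Minimum distance d = 2.

Enumerate all 2^3 = 8 messages m ∈ F_2^3.
For each, compute codeword c = mG in F_2^5, then tally its weight.
  m = 000 → c = 00000, weight = 0.
  m = 100 → c = 00011, weight = 2.
  m = 010 → c = 10101, weight = 3.
  m = 110 → c = 10110, weight = 3.
  m = 001 → c = 11001, weight = 3.
  m = 101 → c = 11010, weight = 3.
  m = 011 → c = 01100, weight = 2.
  m = 111 → c = 01111, weight = 4.
Tally weights:
  weight 0: 1 codewords.
  weight 2: 2 codewords.
  weight 3: 4 codewords.
  weight 4: 1 codewords.
Minimum distance d = smallest w > 0 with A_w > 0 = 2.
Sanity: Σ A_w = 8 = 2^3 = 8 ✓.


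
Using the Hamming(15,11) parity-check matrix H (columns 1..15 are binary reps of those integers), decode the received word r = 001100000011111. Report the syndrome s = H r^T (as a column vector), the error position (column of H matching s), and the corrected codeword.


s = (1, 1, 0, 0)^T, error position = 12, corrected codeword c = 001100000010111

Compute s = H r^T mod 2 one row at a time:
  s_1 = 0 + 0 + 0 + 1 + 1 + 1 + 1 + 1 = 5 ≡ 1 (mod 2).
  s_2 = 1 + 0 + 0 + 0 + 1 + 1 + 1 + 1 = 5 ≡ 1 (mod 2).
  s_3 = 0 + 1 + 0 + 0 + 0 + 1 + 1 + 1 = 4 ≡ 0 (mod 2).
  s_4 = 0 + 1 + 0 + 0 + 0 + 1 + 1 + 1 = 4 ≡ 0 (mod 2).
s = (1, 1, 0, 0)^T — this equals column 12 of H (binary 1100), so error is at position 12.
Correct: flip bit 12 of r = 001100000011111 to get c = 001100000010111.


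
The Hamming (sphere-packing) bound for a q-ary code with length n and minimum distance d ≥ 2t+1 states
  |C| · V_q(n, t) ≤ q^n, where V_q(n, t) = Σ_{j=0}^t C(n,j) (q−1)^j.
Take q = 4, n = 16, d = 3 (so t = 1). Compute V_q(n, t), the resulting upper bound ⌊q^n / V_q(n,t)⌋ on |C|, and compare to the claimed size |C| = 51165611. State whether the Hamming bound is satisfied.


V_q(n, t) = 49, q^n = 4294967296, Hamming bound = 87652393, |C| = 51165611 ≤ bound (satisfied).

Step 1: Compute V_q(n, t) = Σ_{j=0}^1 C(n, j) (q−1)^j.
  j = 0: C(16,0)·(3)^0 = 1·1 = 1.
  j = 1: C(16,1)·(3)^1 = 16·3 = 48.
  V_q(n, t) = 1 + 48 = 49.
Step 2: q^n = 4^16 = 4294967296.
Step 3: Hamming bound ⌊q^n / V_q(n,t)⌋ = ⌊4294967296/49⌋ = 87652393.
Step 4: Compare |C| = 51165611 to 87652393: satisfied.
The claimed |C| lies below the Hamming bound.


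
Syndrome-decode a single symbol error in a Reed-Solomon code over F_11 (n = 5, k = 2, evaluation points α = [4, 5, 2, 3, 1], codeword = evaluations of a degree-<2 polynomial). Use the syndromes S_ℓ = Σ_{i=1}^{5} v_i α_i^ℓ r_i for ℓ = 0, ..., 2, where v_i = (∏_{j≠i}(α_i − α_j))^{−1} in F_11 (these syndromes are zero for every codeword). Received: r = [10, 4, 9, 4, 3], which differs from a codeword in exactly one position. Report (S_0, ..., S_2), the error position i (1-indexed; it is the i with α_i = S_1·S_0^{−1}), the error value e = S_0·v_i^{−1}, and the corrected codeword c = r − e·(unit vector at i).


S = (5, 3, 4), error at position 2, error magnitude e = 10, c = [10, 5, 9, 4, 3].

Step 1: column multipliers v_i = (∏_{j≠i}(α_i − α_j))^{−1} mod 11.
  i = 1 (α = 4): (4−5)(4−2)(4−3)(4−1) = (−1)·2·1·3 = −6 ≡ 5, so v_1 = 5^{−1} = 9 (mod 11).
  i = 2 (α = 5): (5−4)(5−2)(5−3)(5−1) = 1·3·2·4 = 24 ≡ 2, so v_2 = 2^{−1} = 6 (mod 11).
  i = 3 (α = 2): (2−4)(2−5)(2−3)(2−1) = (−2)·(−3)·(−1)·1 = −6 ≡ 5, so v_3 = 5^{−1} = 9 (mod 11).
  i = 4 (α = 3): (3−4)(3−5)(3−2)(3−1) = (−1)·(−2)·1·2 = 4 ≡ 4, so v_4 = 4^{−1} = 3 (mod 11).
  i = 5 (α = 1): (1−4)(1−5)(1−2)(1−3) = (−3)·(−4)·(−1)·(−2) = 24 ≡ 2, so v_5 = 2^{−1} = 6 (mod 11).
  v = [9, 6, 9, 3, 6].
Step 2: syndromes of r = [10, 4, 9, 4, 3] (all sums mod 11).
  S_0 = Σ v_i r_i = 9·10 + 6·4 + 9·9 + 3·4 + 6·3 = 225 ≡ 5.
  S_1 = Σ v_i α_i r_i = 9·4·10 + 6·5·4 + 9·2·9 + 3·3·4 + 6·1·3 = 696 ≡ 3.
  α_i^2 mod 11 = [5, 3, 4, 9, 1].
  S_2 = Σ v_i α_i^2 r_i = 9·5·10 + 6·3·4 + 9·4·9 + 3·9·4 + 6·1·3 = 972 ≡ 4.
  S = (5, 3, 4) ≠ 0, so r is not a codeword (an error is present).
Step 3: locate the error. For a single error e at position i, S_ℓ = v_i·e·α_i^ℓ, so α_err = S_1/S_0.
  S_0^{−1} = 5^{−1} = 9 (mod 11), so α_err = 3·9 = 27 ≡ 5 = α_2. Error position i = 2.
  Consistency check: S_2/S_1 = 4·4 = 16 ≡ 5 = α_err ✓ (single-error assumption holds).
Step 4: error magnitude e = S_0/v_2 = S_0·∏_{j≠2}(α_2 − α_j) = 5·2 = 10 ≡ 10 (mod 11).
Step 5: correct position 2: c_2 = r_2 − e = 4 − 10 ≡ 5 (mod 11). Hence c = [10, 5, 9, 4, 3].
  Check: interpolating c through the α_i gives m(x) = 8 + 6·x (degree < 2) with m(α_i) = c_i for every i, so c is indeed a codeword.


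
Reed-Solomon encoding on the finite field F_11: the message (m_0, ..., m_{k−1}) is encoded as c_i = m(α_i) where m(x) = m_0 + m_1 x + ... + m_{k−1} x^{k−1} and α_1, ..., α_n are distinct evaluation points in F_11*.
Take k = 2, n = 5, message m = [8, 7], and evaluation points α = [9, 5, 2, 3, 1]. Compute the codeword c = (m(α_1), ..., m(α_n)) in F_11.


c = [5, 10, 0, 7, 4]

Message polynomial: m(x) = 8 + 7·x (mod 11).
For each evaluation point α_i, compute m(α_i) mod 11:
  α_1 = 9: Horner steps 7 → 5, so m(9) = 5.
  α_2 = 5: Horner steps 7 → 10, so m(5) = 10.
  α_3 = 2: Horner steps 7 → 0, so m(2) = 0.
  α_4 = 3: Horner steps 7 → 7, so m(3) = 7.
  α_5 = 1: Horner steps 7 → 4, so m(1) = 4.
Codeword c = [5, 10, 0, 7, 4] ∈ F_11^5.


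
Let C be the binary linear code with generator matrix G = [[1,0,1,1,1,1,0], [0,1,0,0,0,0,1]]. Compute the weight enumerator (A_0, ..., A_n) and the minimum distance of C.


Weight distribution: A_0 = 1, A_2 = 1, A_5 = 1, A_7 = 1. Minimum distance d = 2.

Enumerate all 2^2 = 4 messages m ∈ F_2^2.
For each, compute codeword c = mG in F_2^7, then tally its weight.
  m = 00 → c = 0000000, weight = 0.
  m = 10 → c = 1011110, weight = 5.
  m = 01 → c = 0100001, weight = 2.
  m = 11 → c = 1111111, weight = 7.
Tally weights:
  weight 0: 1 codewords.
  weight 2: 1 codewords.
  weight 5: 1 codewords.
  weight 7: 1 codewords.
Minimum distance d = smallest w > 0 with A_w > 0 = 2.
Sanity: Σ A_w = 4 = 2^2 = 4 ✓.


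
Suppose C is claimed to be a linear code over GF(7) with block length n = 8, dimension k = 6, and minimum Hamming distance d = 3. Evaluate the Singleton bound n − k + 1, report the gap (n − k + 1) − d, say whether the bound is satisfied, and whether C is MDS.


Singleton RHS = n − k + 1 = 3, slack = 0, bound satisfied, MDS.

Singleton bound: d ≤ n − k + 1.
Here n = 8, k = 6, so n − k + 1 = 3.
Given d = 3, check d ≤ 3: YES.
Slack = (n − k + 1) − d = 0.
The code is MDS (slack = 0).
Description: the claimed parameters are [8, 6, 3]_7; such a code would be MDS (meets Singleton bound).


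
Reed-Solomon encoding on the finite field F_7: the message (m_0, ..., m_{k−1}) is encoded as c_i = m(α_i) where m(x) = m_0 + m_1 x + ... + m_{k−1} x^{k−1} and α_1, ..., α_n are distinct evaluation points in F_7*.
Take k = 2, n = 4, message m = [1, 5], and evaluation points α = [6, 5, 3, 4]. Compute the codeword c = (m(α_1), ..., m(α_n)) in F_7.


c = [3, 5, 2, 0]

Message polynomial: m(x) = 1 + 5·x (mod 7).
For each evaluation point α_i, compute m(α_i) mod 7:
  α_1 = 6: Horner steps 5 → 3, so m(6) = 3.
  α_2 = 5: Horner steps 5 → 5, so m(5) = 5.
  α_3 = 3: Horner steps 5 → 2, so m(3) = 2.
  α_4 = 4: Horner steps 5 → 0, so m(4) = 0.
Codeword c = [3, 5, 2, 0] ∈ F_7^4.


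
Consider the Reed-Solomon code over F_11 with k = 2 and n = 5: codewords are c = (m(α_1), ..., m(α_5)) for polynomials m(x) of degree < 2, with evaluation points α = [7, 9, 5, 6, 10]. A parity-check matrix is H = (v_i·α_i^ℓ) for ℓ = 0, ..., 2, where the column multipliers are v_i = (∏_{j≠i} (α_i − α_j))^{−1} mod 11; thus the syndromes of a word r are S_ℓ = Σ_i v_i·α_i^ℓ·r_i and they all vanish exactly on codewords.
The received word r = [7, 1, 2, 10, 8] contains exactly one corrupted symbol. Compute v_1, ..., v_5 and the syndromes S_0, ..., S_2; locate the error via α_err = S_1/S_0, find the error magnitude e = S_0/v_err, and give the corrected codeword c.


S = (2, 9, 2), error at position 5, error magnitude e = 10, c = [7, 1, 2, 10, 9].

Step 1: column multipliers v_i = (∏_{j≠i}(α_i − α_j))^{−1} mod 11.
  i = 1 (α = 7): (7−9)(7−5)(7−6)(7−10) = (−2)·2·1·(−3) = 12 ≡ 1, so v_1 = 1^{−1} = 1 (mod 11).
  i = 2 (α = 9): (9−7)(9−5)(9−6)(9−10) = 2·4·3·(−1) = −24 ≡ 9, so v_2 = 9^{−1} = 5 (mod 11).
  i = 3 (α = 5): (5−7)(5−9)(5−6)(5−10) = (−2)·(−4)·(−1)·(−5) = 40 ≡ 7, so v_3 = 7^{−1} = 8 (mod 11).
  i = 4 (α = 6): (6−7)(6−9)(6−5)(6−10) = (−1)·(−3)·1·(−4) = −12 ≡ 10, so v_4 = 10^{−1} = 10 (mod 11).
  i = 5 (α = 10): (10−7)(10−9)(10−5)(10−6) = 3·1·5·4 = 60 ≡ 5, so v_5 = 5^{−1} = 9 (mod 11).
  v = [1, 5, 8, 10, 9].
Step 2: syndromes of r = [7, 1, 2, 10, 8] (all sums mod 11).
  S_0 = Σ v_i r_i = 1·7 + 5·1 + 8·2 + 10·10 + 9·8 = 200 ≡ 2.
  S_1 = Σ v_i α_i r_i = 1·7·7 + 5·9·1 + 8·5·2 + 10·6·10 + 9·10·8 = 1494 ≡ 9.
  α_i^2 mod 11 = [5, 4, 3, 3, 1].
  S_2 = Σ v_i α_i^2 r_i = 1·5·7 + 5·4·1 + 8·3·2 + 10·3·10 + 9·1·8 = 475 ≡ 2.
  S = (2, 9, 2) ≠ 0, so r is not a codeword (an error is present).
Step 3: locate the error. For a single error e at position i, S_ℓ = v_i·e·α_i^ℓ, so α_err = S_1/S_0.
  S_0^{−1} = 2^{−1} = 6 (mod 11), so α_err = 9·6 = 54 ≡ 10 = α_5. Error position i = 5.
  Consistency check: S_2/S_1 = 2·5 = 10 ≡ 10 = α_err ✓ (single-error assumption holds).
Step 4: error magnitude e = S_0/v_5 = S_0·∏_{j≠5}(α_5 − α_j) = 2·5 = 10 ≡ 10 (mod 11).
Step 5: correct position 5: c_5 = r_5 − e = 8 − 10 ≡ 9 (mod 11). Hence c = [7, 1, 2, 10, 9].
  Check: interpolating c through the α_i gives m(x) = 6 + 8·x (degree < 2) with m(α_i) = c_i for every i, so c is indeed a codeword.


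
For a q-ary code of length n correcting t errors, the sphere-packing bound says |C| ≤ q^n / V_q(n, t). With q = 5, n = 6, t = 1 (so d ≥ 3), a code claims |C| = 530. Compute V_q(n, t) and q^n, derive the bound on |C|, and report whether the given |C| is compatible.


V_q(n, t) = 25, q^n = 15625, Hamming bound = 625, |C| = 530 ≤ bound (satisfied).

Step 1: Compute V_q(n, t) = Σ_{j=0}^1 C(n, j) (q−1)^j.
  j = 0: C(6,0)·(4)^0 = 1·1 = 1.
  j = 1: C(6,1)·(4)^1 = 6·4 = 24.
  V_q(n, t) = 1 + 24 = 25.
Step 2: q^n = 5^6 = 15625.
Step 3: Hamming bound ⌊q^n / V_q(n,t)⌋ = ⌊15625/25⌋ = 625.
Step 4: Compare |C| = 530 to 625: satisfied.
The claimed |C| lies below the Hamming bound.


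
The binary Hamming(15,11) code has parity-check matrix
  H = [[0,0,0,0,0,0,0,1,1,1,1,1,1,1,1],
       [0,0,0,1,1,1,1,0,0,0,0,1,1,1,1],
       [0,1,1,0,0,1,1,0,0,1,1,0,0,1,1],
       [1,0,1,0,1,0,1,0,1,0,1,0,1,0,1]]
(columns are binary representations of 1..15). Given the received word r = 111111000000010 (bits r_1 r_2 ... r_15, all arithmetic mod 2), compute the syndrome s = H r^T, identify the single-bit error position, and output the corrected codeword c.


s = (1, 0, 0, 1)^T, error position = 9, corrected codeword c = 111111001000010

Compute s = H r^T mod 2 one row at a time:
  s_1 = 0 + 0 + 0 + 0 + 0 + 0 + 1 + 0 = 1 ≡ 1 (mod 2).
  s_2 = 1 + 1 + 1 + 0 + 0 + 0 + 1 + 0 = 4 ≡ 0 (mod 2).
  s_3 = 1 + 1 + 1 + 0 + 0 + 0 + 1 + 0 = 4 ≡ 0 (mod 2).
  s_4 = 1 + 1 + 1 + 0 + 0 + 0 + 0 + 0 = 3 ≡ 1 (mod 2).
s = (1, 0, 0, 1)^T — this equals column 9 of H (binary 1001), so error is at position 9.
Correct: flip bit 9 of r = 111111000000010 to get c = 111111001000010.


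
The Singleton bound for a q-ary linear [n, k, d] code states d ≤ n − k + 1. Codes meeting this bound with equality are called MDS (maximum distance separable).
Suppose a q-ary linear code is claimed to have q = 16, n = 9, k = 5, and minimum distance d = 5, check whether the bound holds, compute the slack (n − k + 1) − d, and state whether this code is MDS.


Singleton RHS = n − k + 1 = 5, slack = 0, bound satisfied, MDS.

Singleton bound: d ≤ n − k + 1.
Here n = 9, k = 5, so n − k + 1 = 5.
Given d = 5, check d ≤ 5: YES.
Slack = (n − k + 1) − d = 0.
The code is MDS (slack = 0).
Description: the claimed parameters are [9, 5, 5]_16; such a code would be MDS (meets Singleton bound).


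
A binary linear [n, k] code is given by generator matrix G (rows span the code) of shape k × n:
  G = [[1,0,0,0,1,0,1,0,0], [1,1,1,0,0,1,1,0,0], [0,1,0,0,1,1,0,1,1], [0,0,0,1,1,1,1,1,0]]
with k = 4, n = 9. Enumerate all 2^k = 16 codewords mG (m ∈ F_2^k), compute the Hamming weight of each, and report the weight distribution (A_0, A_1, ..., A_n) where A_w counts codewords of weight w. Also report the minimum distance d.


Weight distribution: A_0 = 1, A_3 = 2, A_4 = 3, A_5 = 6, A_6 = 4. Minimum distance d = 3.

Enumerate all 2^4 = 16 messages m ∈ F_2^4.
For each, compute codeword c = mG in F_2^9, then tally its weight.
  m = 0000 → c = 000000000, weight = 0.
  m = 1000 → c = 100010100, weight = 3.
  m = 0100 → c = 111001100, weight = 5.
  m = 1100 → c = 011011000, weight = 4.
  m = 0010 → c = 010011011, weight = 5.
  m = 1010 → c = 110001111, weight = 6.
  m = 0110 → c = 101010111, weight = 6.
  m = 1110 → c = 001000011, weight = 3.
  m = 0001 → c = 000111110, weight = 5.
  m = 1001 → c = 100101010, weight = 4.
  m = 0101 → c = 111110010, weight = 6.
  m = 1101 → c = 011100110, weight = 5.
  m = 0011 → c = 010100101, weight = 4.
  m = 1011 → c = 110110001, weight = 5.
  m = 0111 → c = 101101001, weight = 5.
  m = 1111 → c = 001111101, weight = 6.
Tally weights:
  weight 0: 1 codewords.
  weight 3: 2 codewords.
  weight 4: 3 codewords.
  weight 5: 6 codewords.
  weight 6: 4 codewords.
Minimum distance d = smallest w > 0 with A_w > 0 = 3.
Sanity: Σ A_w = 16 = 2^4 = 16 ✓.


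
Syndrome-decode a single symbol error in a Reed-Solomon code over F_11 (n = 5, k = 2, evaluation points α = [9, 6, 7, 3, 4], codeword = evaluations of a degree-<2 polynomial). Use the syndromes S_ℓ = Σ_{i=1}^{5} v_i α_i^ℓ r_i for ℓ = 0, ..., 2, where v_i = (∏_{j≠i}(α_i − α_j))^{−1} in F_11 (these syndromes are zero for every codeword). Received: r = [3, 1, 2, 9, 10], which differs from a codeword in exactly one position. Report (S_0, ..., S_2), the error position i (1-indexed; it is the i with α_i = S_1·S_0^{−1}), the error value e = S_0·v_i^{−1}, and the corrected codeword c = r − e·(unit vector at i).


S = (8, 6, 10), error at position 1, error magnitude e = 10, c = [4, 1, 2, 9, 10].

Step 1: column multipliers v_i = (∏_{j≠i}(α_i − α_j))^{−1} mod 11.
  i = 1 (α = 9): (9−6)(9−7)(9−3)(9−4) = 3·2·6·5 = 180 ≡ 4, so v_1 = 4^{−1} = 3 (mod 11).
  i = 2 (α = 6): (6−9)(6−7)(6−3)(6−4) = (−3)·(−1)·3·2 = 18 ≡ 7, so v_2 = 7^{−1} = 8 (mod 11).
  i = 3 (α = 7): (7−9)(7−6)(7−3)(7−4) = (−2)·1·4·3 = −24 ≡ 9, so v_3 = 9^{−1} = 5 (mod 11).
  i = 4 (α = 3): (3−9)(3−6)(3−7)(3−4) = (−6)·(−3)·(−4)·(−1) = 72 ≡ 6, so v_4 = 6^{−1} = 2 (mod 11).
  i = 5 (α = 4): (4−9)(4−6)(4−7)(4−3) = (−5)·(−2)·(−3)·1 = −30 ≡ 3, so v_5 = 3^{−1} = 4 (mod 11).
  v = [3, 8, 5, 2, 4].
Step 2: syndromes of r = [3, 1, 2, 9, 10] (all sums mod 11).
  S_0 = Σ v_i r_i = 3·3 + 8·1 + 5·2 + 2·9 + 4·10 = 85 ≡ 8.
  S_1 = Σ v_i α_i r_i = 3·9·3 + 8·6·1 + 5·7·2 + 2·3·9 + 4·4·10 = 413 ≡ 6.
  α_i^2 mod 11 = [4, 3, 5, 9, 5].
  S_2 = Σ v_i α_i^2 r_i = 3·4·3 + 8·3·1 + 5·5·2 + 2·9·9 + 4·5·10 = 472 ≡ 10.
  S = (8, 6, 10) ≠ 0, so r is not a codeword (an error is present).
Step 3: locate the error. For a single error e at position i, S_ℓ = v_i·e·α_i^ℓ, so α_err = S_1/S_0.
  S_0^{−1} = 8^{−1} = 7 (mod 11), so α_err = 6·7 = 42 ≡ 9 = α_1. Error position i = 1.
  Consistency check: S_2/S_1 = 10·2 = 20 ≡ 9 = α_err ✓ (single-error assumption holds).
Step 4: error magnitude e = S_0/v_1 = S_0·∏_{j≠1}(α_1 − α_j) = 8·4 = 32 ≡ 10 (mod 11).
Step 5: correct position 1: c_1 = r_1 − e = 3 − 10 ≡ 4 (mod 11). Hence c = [4, 1, 2, 9, 10].
  Check: interpolating c through the α_i gives m(x) = 6 + 1·x (degree < 2) with m(α_i) = c_i for every i, so c is indeed a codeword.


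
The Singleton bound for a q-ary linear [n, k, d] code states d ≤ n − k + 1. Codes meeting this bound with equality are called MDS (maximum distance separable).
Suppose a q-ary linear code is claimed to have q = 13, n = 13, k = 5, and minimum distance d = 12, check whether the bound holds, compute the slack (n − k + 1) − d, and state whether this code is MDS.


Singleton RHS = n − k + 1 = 9, slack = -3, bound violated (no such code; not MDS).

Singleton bound: d ≤ n − k + 1.
Here n = 13, k = 5, so n − k + 1 = 9.
Given d = 12, check d ≤ 9: NO.
Slack = (n − k + 1) − d = -3.
The slack is negative: d = 12 exceeds n − k + 1 = 9 by 3, so the Singleton bound is violated and no linear [13, 5, 12]_13 code can exist. In particular it is not MDS (MDS requires d = n − k + 1 exactly).
Description: the claimed parameters are [13, 5, 12]_13; such a code would be impossible (violates the Singleton bound).


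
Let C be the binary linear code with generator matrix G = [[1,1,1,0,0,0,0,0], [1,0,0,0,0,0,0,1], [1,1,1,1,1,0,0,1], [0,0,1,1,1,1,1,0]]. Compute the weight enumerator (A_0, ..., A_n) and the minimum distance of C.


Weight distribution: A_0 = 1, A_2 = 1, A_3 = 5, A_4 = 3, A_5 = 2, A_6 = 3, A_7 = 1. Minimum distance d = 2.

Enumerate all 2^4 = 16 messages m ∈ F_2^4.
For each, compute codeword c = mG in F_2^8, then tally its weight.
  m = 0000 → c = 00000000, weight = 0.
  m = 1000 → c = 11100000, weight = 3.
  m = 0100 → c = 10000001, weight = 2.
  m = 1100 → c = 01100001, weight = 3.
  m = 0010 → c = 11111001, weight = 6.
  m = 1010 → c = 00011001, weight = 3.
  m = 0110 → c = 01111000, weight = 4.
  m = 1110 → c = 10011000, weight = 3.
  m = 0001 → c = 00111110, weight = 5.
  m = 1001 → c = 11011110, weight = 6.
  m = 0101 → c = 10111111, weight = 7.
  m = 1101 → c = 01011111, weight = 6.
  m = 0011 → c = 11000111, weight = 5.
  m = 1011 → c = 00100111, weight = 4.
  m = 0111 → c = 01000110, weight = 3.
  m = 1111 → c = 10100110, weight = 4.
Tally weights:
  weight 0: 1 codewords.
  weight 2: 1 codewords.
  weight 3: 5 codewords.
  weight 4: 3 codewords.
  weight 5: 2 codewords.
  weight 6: 3 codewords.
  weight 7: 1 codewords.
Minimum distance d = smallest w > 0 with A_w > 0 = 2.
Sanity: Σ A_w = 16 = 2^4 = 16 ✓.


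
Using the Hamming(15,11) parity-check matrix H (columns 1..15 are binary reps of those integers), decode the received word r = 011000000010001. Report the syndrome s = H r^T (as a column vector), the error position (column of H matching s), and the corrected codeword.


s = (0, 1, 0, 1)^T, error position = 5, corrected codeword c = 011010000010001

Compute s = H r^T mod 2 one row at a time:
  s_1 = 0 + 0 + 0 + 1 + 0 + 0 + 0 + 1 = 2 ≡ 0 (mod 2).
  s_2 = 0 + 0 + 0 + 0 + 0 + 0 + 0 + 1 = 1 ≡ 1 (mod 2).
  s_3 = 1 + 1 + 0 + 0 + 0 + 1 + 0 + 1 = 4 ≡ 0 (mod 2).
  s_4 = 0 + 1 + 0 + 0 + 0 + 1 + 0 + 1 = 3 ≡ 1 (mod 2).
s = (0, 1, 0, 1)^T — this equals column 5 of H (binary 0101), so error is at position 5.
Correct: flip bit 5 of r = 011000000010001 to get c = 011010000010001.


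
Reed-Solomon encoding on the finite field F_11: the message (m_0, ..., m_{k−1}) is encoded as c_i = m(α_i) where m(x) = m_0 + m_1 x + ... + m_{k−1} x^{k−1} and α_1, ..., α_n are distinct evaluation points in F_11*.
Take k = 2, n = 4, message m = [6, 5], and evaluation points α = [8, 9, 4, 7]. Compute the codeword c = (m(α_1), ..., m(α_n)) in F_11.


c = [2, 7, 4, 8]

Message polynomial: m(x) = 6 + 5·x (mod 11).
For each evaluation point α_i, compute m(α_i) mod 11:
  α_1 = 8: Horner steps 5 → 2, so m(8) = 2.
  α_2 = 9: Horner steps 5 → 7, so m(9) = 7.
  α_3 = 4: Horner steps 5 → 4, so m(4) = 4.
  α_4 = 7: Horner steps 5 → 8, so m(7) = 8.
Codeword c = [2, 7, 4, 8] ∈ F_11^4.


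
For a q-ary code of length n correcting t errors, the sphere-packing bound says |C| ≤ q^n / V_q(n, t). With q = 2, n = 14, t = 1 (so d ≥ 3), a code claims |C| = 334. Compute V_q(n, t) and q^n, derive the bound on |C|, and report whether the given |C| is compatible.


V_q(n, t) = 15, q^n = 16384, Hamming bound = 1092, |C| = 334 ≤ bound (satisfied).

Step 1: Compute V_q(n, t) = Σ_{j=0}^1 C(n, j) (q−1)^j.
  j = 0: C(14,0)·(1)^0 = 1·1 = 1.
  j = 1: C(14,1)·(1)^1 = 14·1 = 14.
  V_q(n, t) = 1 + 14 = 15.
Step 2: q^n = 2^14 = 16384.
Step 3: Hamming bound ⌊q^n / V_q(n,t)⌋ = ⌊16384/15⌋ = 1092.
Step 4: Compare |C| = 334 to 1092: satisfied.
The claimed |C| lies below the Hamming bound.


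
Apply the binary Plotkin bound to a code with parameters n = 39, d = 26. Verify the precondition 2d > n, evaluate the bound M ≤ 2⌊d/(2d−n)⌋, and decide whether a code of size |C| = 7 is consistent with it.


Plotkin bound M ≤ 4; given |C| = 7 > bound (violated).

Check applicability: 2d = 52, n = 39.
2d − n = 13 > 0, so Plotkin applies.
Compute d/(2d−n) = 26/13 ≈ 2.0000.
⌊d/(2d−n)⌋ = 2.
Plotkin bound: M ≤ 2·2 = 4.
Given |C| = 7, check: VIOLATED.
This |C| is above the Plotkin bound, so no binary code with n = 39, d = 26 and 7 codewords exists.


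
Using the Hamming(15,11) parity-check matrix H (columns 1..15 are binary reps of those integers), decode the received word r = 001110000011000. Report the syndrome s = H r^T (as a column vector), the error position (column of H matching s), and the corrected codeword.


s = (0, 1, 0, 1)^T, error position = 5, corrected codeword c = 001100000011000

Compute s = H r^T mod 2 one row at a time:
  s_1 = 0 + 0 + 0 + 1 + 1 + 0 + 0 + 0 = 2 ≡ 0 (mod 2).
  s_2 = 1 + 1 + 0 + 0 + 1 + 0 + 0 + 0 = 3 ≡ 1 (mod 2).
  s_3 = 0 + 1 + 0 + 0 + 0 + 1 + 0 + 0 = 2 ≡ 0 (mod 2).
  s_4 = 0 + 1 + 1 + 0 + 0 + 1 + 0 + 0 = 3 ≡ 1 (mod 2).
s = (0, 1, 0, 1)^T — this equals column 5 of H (binary 0101), so error is at position 5.
Correct: flip bit 5 of r = 001110000011000 to get c = 001100000011000.


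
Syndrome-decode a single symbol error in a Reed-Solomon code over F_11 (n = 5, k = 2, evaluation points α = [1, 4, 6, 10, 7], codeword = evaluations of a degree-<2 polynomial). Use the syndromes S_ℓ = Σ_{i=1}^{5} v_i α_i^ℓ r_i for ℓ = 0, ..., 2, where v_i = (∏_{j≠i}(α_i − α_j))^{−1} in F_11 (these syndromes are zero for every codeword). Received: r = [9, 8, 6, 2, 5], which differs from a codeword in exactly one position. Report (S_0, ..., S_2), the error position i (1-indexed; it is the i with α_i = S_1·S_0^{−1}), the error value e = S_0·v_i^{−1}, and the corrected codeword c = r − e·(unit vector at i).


S = (6, 6, 6), error at position 1, error magnitude e = 9, c = [0, 8, 6, 2, 5].

Step 1: column multipliers v_i = (∏_{j≠i}(α_i − α_j))^{−1} mod 11.
  i = 1 (α = 1): (1−4)(1−6)(1−10)(1−7) = (−3)·(−5)·(−9)·(−6) = 810 ≡ 7, so v_1 = 7^{−1} = 8 (mod 11).
  i = 2 (α = 4): (4−1)(4−6)(4−10)(4−7) = 3·(−2)·(−6)·(−3) = −108 ≡ 2, so v_2 = 2^{−1} = 6 (mod 11).
  i = 3 (α = 6): (6−1)(6−4)(6−10)(6−7) = 5·2·(−4)·(−1) = 40 ≡ 7, so v_3 = 7^{−1} = 8 (mod 11).
  i = 4 (α = 10): (10−1)(10−4)(10−6)(10−7) = 9·6·4·3 = 648 ≡ 10, so v_4 = 10^{−1} = 10 (mod 11).
  i = 5 (α = 7): (7−1)(7−4)(7−6)(7−10) = 6·3·1·(−3) = −54 ≡ 1, so v_5 = 1^{−1} = 1 (mod 11).
  v = [8, 6, 8, 10, 1].
Step 2: syndromes of r = [9, 8, 6, 2, 5] (all sums mod 11).
  S_0 = Σ v_i r_i = 8·9 + 6·8 + 8·6 + 10·2 + 1·5 = 193 ≡ 6.
  S_1 = Σ v_i α_i r_i = 8·1·9 + 6·4·8 + 8·6·6 + 10·10·2 + 1·7·5 = 787 ≡ 6.
  α_i^2 mod 11 = [1, 5, 3, 1, 5].
  S_2 = Σ v_i α_i^2 r_i = 8·1·9 + 6·5·8 + 8·3·6 + 10·1·2 + 1·5·5 = 501 ≡ 6.
  S = (6, 6, 6) ≠ 0, so r is not a codeword (an error is present).
Step 3: locate the error. For a single error e at position i, S_ℓ = v_i·e·α_i^ℓ, so α_err = S_1/S_0.
  S_0^{−1} = 6^{−1} = 2 (mod 11), so α_err = 6·2 = 12 ≡ 1 = α_1. Error position i = 1.
  Consistency check: S_2/S_1 = 6·2 = 12 ≡ 1 = α_err ✓ (single-error assumption holds).
Step 4: error magnitude e = S_0/v_1 = S_0·∏_{j≠1}(α_1 − α_j) = 6·7 = 42 ≡ 9 (mod 11).
Step 5: correct position 1: c_1 = r_1 − e = 9 − 9 ≡ 0 (mod 11). Hence c = [0, 8, 6, 2, 5].
  Check: interpolating c through the α_i gives m(x) = 1 + 10·x (degree < 2) with m(α_i) = c_i for every i, so c is indeed a codeword.


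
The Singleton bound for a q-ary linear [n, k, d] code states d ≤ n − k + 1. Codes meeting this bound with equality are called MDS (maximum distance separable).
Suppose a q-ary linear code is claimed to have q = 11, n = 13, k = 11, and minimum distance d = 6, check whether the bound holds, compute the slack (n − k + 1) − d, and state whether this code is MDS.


Singleton RHS = n − k + 1 = 3, slack = -3, bound violated (no such code; not MDS).

Singleton bound: d ≤ n − k + 1.
Here n = 13, k = 11, so n − k + 1 = 3.
Given d = 6, check d ≤ 3: NO.
Slack = (n − k + 1) − d = -3.
The slack is negative: d = 6 exceeds n − k + 1 = 3 by 3, so the Singleton bound is violated and no linear [13, 11, 6]_11 code can exist. In particular it is not MDS (MDS requires d = n − k + 1 exactly).
Description: the claimed parameters are [13, 11, 6]_11; such a code would be impossible (violates the Singleton bound).


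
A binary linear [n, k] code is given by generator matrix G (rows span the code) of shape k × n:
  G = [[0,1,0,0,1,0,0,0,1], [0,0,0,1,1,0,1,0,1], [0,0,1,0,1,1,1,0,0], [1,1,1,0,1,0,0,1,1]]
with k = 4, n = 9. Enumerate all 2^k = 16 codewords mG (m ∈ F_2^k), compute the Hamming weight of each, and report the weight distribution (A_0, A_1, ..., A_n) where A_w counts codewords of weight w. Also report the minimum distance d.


Weight distribution: A_0 = 1, A_3 = 3, A_4 = 3, A_5 = 4, A_6 = 4, A_7 = 1. Minimum distance d = 3.

Enumerate all 2^4 = 16 messages m ∈ F_2^4.
For each, compute codeword c = mG in F_2^9, then tally its weight.
  m = 0000 → c = 000000000, weight = 0.
  m = 1000 → c = 010010001, weight = 3.
  m = 0100 → c = 000110101, weight = 4.
  m = 1100 → c = 010100100, weight = 3.
  m = 0010 → c = 001011100, weight = 4.
  m = 1010 → c = 011001101, weight = 5.
  m = 0110 → c = 001101001, weight = 4.
  m = 1110 → c = 011111000, weight = 5.
  m = 0001 → c = 111010011, weight = 6.
  m = 1001 → c = 101000010, weight = 3.
  m = 0101 → c = 111100110, weight = 6.
  m = 1101 → c = 101110111, weight = 7.
  m = 0011 → c = 110001111, weight = 6.
  m = 1011 → c = 100011110, weight = 5.
  m = 0111 → c = 110111010, weight = 6.
  m = 1111 → c = 100101011, weight = 5.
Tally weights:
  weight 0: 1 codewords.
  weight 3: 3 codewords.
  weight 4: 3 codewords.
  weight 5: 4 codewords.
  weight 6: 4 codewords.
  weight 7: 1 codewords.
Minimum distance d = smallest w > 0 with A_w > 0 = 3.
Sanity: Σ A_w = 16 = 2^4 = 16 ✓.


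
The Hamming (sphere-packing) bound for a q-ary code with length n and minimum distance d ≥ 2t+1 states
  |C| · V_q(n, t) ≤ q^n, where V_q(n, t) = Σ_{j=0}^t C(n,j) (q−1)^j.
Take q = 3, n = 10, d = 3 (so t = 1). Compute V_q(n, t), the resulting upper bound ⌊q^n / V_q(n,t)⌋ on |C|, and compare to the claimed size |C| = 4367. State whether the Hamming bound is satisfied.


V_q(n, t) = 21, q^n = 59049, Hamming bound = 2811, |C| = 4367 > bound (violated).

Step 1: Compute V_q(n, t) = Σ_{j=0}^1 C(n, j) (q−1)^j.
  j = 0: C(10,0)·(2)^0 = 1·1 = 1.
  j = 1: C(10,1)·(2)^1 = 10·2 = 20.
  V_q(n, t) = 1 + 20 = 21.
Step 2: q^n = 3^10 = 59049.
Step 3: Hamming bound ⌊q^n / V_q(n,t)⌋ = ⌊59049/21⌋ = 2811.
Step 4: Compare |C| = 4367 to 2811: violated.
The claimed |C| lies above the Hamming bound, so no 3-ary code of length 10 with d ≥ 3 can have 4367 codewords.


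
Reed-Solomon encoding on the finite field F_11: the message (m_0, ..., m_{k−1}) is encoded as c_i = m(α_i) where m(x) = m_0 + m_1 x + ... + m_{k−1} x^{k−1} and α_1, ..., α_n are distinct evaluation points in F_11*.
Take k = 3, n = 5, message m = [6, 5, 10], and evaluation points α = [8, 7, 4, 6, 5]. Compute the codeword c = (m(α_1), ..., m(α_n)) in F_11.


c = [4, 3, 10, 0, 6]

Message polynomial: m(x) = 6 + 5·x + 10·x^2 (mod 11).
For each evaluation point α_i, compute m(α_i) mod 11:
  α_1 = 8: Horner steps 10 → 8 → 4, so m(8) = 4.
  α_2 = 7: Horner steps 10 → 9 → 3, so m(7) = 3.
  α_3 = 4: Horner steps 10 → 1 → 10, so m(4) = 10.
  α_4 = 6: Horner steps 10 → 10 → 0, so m(6) = 0.
  α_5 = 5: Horner steps 10 → 0 → 6, so m(5) = 6.
Codeword c = [4, 3, 10, 0, 6] ∈ F_11^5.


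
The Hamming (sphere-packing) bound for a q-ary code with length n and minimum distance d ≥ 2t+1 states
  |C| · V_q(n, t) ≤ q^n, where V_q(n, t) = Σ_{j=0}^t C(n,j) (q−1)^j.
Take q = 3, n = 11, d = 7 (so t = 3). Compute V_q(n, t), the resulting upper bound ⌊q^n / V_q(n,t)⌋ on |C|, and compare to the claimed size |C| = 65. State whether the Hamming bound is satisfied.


V_q(n, t) = 1563, q^n = 177147, Hamming bound = 113, |C| = 65 ≤ bound (satisfied).

Step 1: Compute V_q(n, t) = Σ_{j=0}^3 C(n, j) (q−1)^j.
  j = 0: C(11,0)·(2)^0 = 1·1 = 1.
  j = 1: C(11,1)·(2)^1 = 11·2 = 22.
  j = 2: C(11,2)·(2)^2 = 55·4 = 220.
  j = 3: C(11,3)·(2)^3 = 165·8 = 1320.
  V_q(n, t) = 1 + 22 + 220 + 1320 = 1563.
Step 2: q^n = 3^11 = 177147.
Step 3: Hamming bound ⌊q^n / V_q(n,t)⌋ = ⌊177147/1563⌋ = 113.
Step 4: Compare |C| = 65 to 113: satisfied.
The claimed |C| lies below the Hamming bound.


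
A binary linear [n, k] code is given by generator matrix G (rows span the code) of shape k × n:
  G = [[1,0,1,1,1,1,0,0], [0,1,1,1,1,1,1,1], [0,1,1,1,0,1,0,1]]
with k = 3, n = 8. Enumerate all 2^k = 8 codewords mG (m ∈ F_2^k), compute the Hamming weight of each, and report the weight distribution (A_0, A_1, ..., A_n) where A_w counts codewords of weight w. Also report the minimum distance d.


Weight distribution: A_0 = 1, A_2 = 1, A_4 = 2, A_5 = 3, A_7 = 1. Minimum distance d = 2.

Enumerate all 2^3 = 8 messages m ∈ F_2^3.
For each, compute codeword c = mG in F_2^8, then tally its weight.
  m = 000 → c = 00000000, weight = 0.
  m = 100 → c = 10111100, weight = 5.
  m = 010 → c = 01111111, weight = 7.
  m = 110 → c = 11000011, weight = 4.
  m = 001 → c = 01110101, weight = 5.
  m = 101 → c = 11001001, weight = 4.
  m = 011 → c = 00001010, weight = 2.
  m = 111 → c = 10110110, weight = 5.
Tally weights:
  weight 0: 1 codewords.
  weight 2: 1 codewords.
  weight 4: 2 codewords.
  weight 5: 3 codewords.
  weight 7: 1 codewords.
Minimum distance d = smallest w > 0 with A_w > 0 = 2.
Sanity: Σ A_w = 8 = 2^3 = 8 ✓.


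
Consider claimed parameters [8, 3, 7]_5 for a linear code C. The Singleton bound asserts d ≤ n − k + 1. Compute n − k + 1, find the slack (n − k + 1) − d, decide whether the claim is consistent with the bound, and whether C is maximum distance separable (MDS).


Singleton RHS = n − k + 1 = 6, slack = -1, bound violated (no such code; not MDS).

Singleton bound: d ≤ n − k + 1.
Here n = 8, k = 3, so n − k + 1 = 6.
Given d = 7, check d ≤ 6: NO.
Slack = (n − k + 1) − d = -1.
The slack is negative: d = 7 exceeds n − k + 1 = 6 by 1, so the Singleton bound is violated and no linear [8, 3, 7]_5 code can exist. In particular it is not MDS (MDS requires d = n − k + 1 exactly).
Description: the claimed parameters are [8, 3, 7]_5; such a code would be impossible (violates the Singleton bound).


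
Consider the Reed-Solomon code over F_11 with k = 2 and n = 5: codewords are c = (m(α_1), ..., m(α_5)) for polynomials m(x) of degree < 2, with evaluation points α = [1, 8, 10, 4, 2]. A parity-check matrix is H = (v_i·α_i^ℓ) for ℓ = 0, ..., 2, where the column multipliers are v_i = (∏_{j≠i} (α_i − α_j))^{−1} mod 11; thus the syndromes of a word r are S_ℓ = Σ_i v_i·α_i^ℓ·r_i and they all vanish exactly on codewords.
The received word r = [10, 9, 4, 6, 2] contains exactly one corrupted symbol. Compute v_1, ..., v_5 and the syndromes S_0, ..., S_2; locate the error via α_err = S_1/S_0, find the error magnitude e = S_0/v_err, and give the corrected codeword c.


S = (9, 3, 1), error at position 4, error magnitude e = 9, c = [10, 9, 4, 8, 2].

Step 1: column multipliers v_i = (∏_{j≠i}(α_i − α_j))^{−1} mod 11.
  i = 1 (α = 1): (1−8)(1−10)(1−4)(1−2) = (−7)·(−9)·(−3)·(−1) = 189 ≡ 2, so v_1 = 2^{−1} = 6 (mod 11).
  i = 2 (α = 8): (8−1)(8−10)(8−4)(8−2) = 7·(−2)·4·6 = −336 ≡ 5, so v_2 = 5^{−1} = 9 (mod 11).
  i = 3 (α = 10): (10−1)(10−8)(10−4)(10−2) = 9·2·6·8 = 864 ≡ 6, so v_3 = 6^{−1} = 2 (mod 11).
  i = 4 (α = 4): (4−1)(4−8)(4−10)(4−2) = 3·(−4)·(−6)·2 = 144 ≡ 1, so v_4 = 1^{−1} = 1 (mod 11).
  i = 5 (α = 2): (2−1)(2−8)(2−10)(2−4) = 1·(−6)·(−8)·(−2) = −96 ≡ 3, so v_5 = 3^{−1} = 4 (mod 11).
  v = [6, 9, 2, 1, 4].
Step 2: syndromes of r = [10, 9, 4, 6, 2] (all sums mod 11).
  S_0 = Σ v_i r_i = 6·10 + 9·9 + 2·4 + 1·6 + 4·2 = 163 ≡ 9.
  S_1 = Σ v_i α_i r_i = 6·1·10 + 9·8·9 + 2·10·4 + 1·4·6 + 4·2·2 = 828 ≡ 3.
  α_i^2 mod 11 = [1, 9, 1, 5, 4].
  S_2 = Σ v_i α_i^2 r_i = 6·1·10 + 9·9·9 + 2·1·4 + 1·5·6 + 4·4·2 = 859 ≡ 1.
  S = (9, 3, 1) ≠ 0, so r is not a codeword (an error is present).
Step 3: locate the error. For a single error e at position i, S_ℓ = v_i·e·α_i^ℓ, so α_err = S_1/S_0.
  S_0^{−1} = 9^{−1} = 5 (mod 11), so α_err = 3·5 = 15 ≡ 4 = α_4. Error position i = 4.
  Consistency check: S_2/S_1 = 1·4 = 4 ≡ 4 = α_err ✓ (single-error assumption holds).
Step 4: error magnitude e = S_0/v_4 = S_0·∏_{j≠4}(α_4 − α_j) = 9·1 = 9 ≡ 9 (mod 11).
Step 5: correct position 4: c_4 = r_4 − e = 6 − 9 ≡ 8 (mod 11). Hence c = [10, 9, 4, 8, 2].
  Check: interpolating c through the α_i gives m(x) = 7 + 3·x (degree < 2) with m(α_i) = c_i for every i, so c is indeed a codeword.


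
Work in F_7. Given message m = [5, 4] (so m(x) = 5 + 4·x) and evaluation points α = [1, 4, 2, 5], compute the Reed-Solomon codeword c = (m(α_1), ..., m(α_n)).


c = [2, 0, 6, 4]

Message polynomial: m(x) = 5 + 4·x (mod 7).
For each evaluation point α_i, compute m(α_i) mod 7:
  α_1 = 1: Horner steps 4 → 2, so m(1) = 2.
  α_2 = 4: Horner steps 4 → 0, so m(4) = 0.
  α_3 = 2: Horner steps 4 → 6, so m(2) = 6.
  α_4 = 5: Horner steps 4 → 4, so m(5) = 4.
Codeword c = [2, 0, 6, 4] ∈ F_7^4.


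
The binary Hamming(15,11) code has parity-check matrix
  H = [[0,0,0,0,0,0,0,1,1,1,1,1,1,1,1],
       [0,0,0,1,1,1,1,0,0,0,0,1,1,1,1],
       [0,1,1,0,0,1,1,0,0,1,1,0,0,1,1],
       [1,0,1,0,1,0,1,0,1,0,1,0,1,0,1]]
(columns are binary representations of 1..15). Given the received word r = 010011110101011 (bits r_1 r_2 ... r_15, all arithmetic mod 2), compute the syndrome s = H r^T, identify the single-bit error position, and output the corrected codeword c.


s = (1, 0, 0, 1)^T, error position = 9, corrected codeword c = 010011111101011

Compute s = H r^T mod 2 one row at a time:
  s_1 = 1 + 0 + 1 + 0 + 1 + 0 + 1 + 1 = 5 ≡ 1 (mod 2).
  s_2 = 0 + 1 + 1 + 1 + 1 + 0 + 1 + 1 = 6 ≡ 0 (mod 2).
  s_3 = 1 + 0 + 1 + 1 + 1 + 0 + 1 + 1 = 6 ≡ 0 (mod 2).
  s_4 = 0 + 0 + 1 + 1 + 0 + 0 + 0 + 1 = 3 ≡ 1 (mod 2).
s = (1, 0, 0, 1)^T — this equals column 9 of H (binary 1001), so error is at position 9.
Correct: flip bit 9 of r = 010011110101011 to get c = 010011111101011.


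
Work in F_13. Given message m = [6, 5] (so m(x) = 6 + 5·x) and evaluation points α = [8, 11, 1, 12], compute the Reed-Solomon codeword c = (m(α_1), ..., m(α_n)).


c = [7, 9, 11, 1]

Message polynomial: m(x) = 6 + 5·x (mod 13).
For each evaluation point α_i, compute m(α_i) mod 13:
  α_1 = 8: Horner steps 5 → 7, so m(8) = 7.
  α_2 = 11: Horner steps 5 → 9, so m(11) = 9.
  α_3 = 1: Horner steps 5 → 11, so m(1) = 11.
  α_4 = 12: Horner steps 5 → 1, so m(12) = 1.
Codeword c = [7, 9, 11, 1] ∈ F_13^4.


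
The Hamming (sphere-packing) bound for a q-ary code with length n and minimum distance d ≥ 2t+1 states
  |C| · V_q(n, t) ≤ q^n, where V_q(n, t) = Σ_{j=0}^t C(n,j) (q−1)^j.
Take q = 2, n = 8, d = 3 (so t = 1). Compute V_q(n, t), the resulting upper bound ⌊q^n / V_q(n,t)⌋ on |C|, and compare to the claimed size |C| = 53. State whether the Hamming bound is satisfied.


V_q(n, t) = 9, q^n = 256, Hamming bound = 28, |C| = 53 > bound (violated).

Step 1: Compute V_q(n, t) = Σ_{j=0}^1 C(n, j) (q−1)^j.
  j = 0: C(8,0)·(1)^0 = 1·1 = 1.
  j = 1: C(8,1)·(1)^1 = 8·1 = 8.
  V_q(n, t) = 1 + 8 = 9.
Step 2: q^n = 2^8 = 256.
Step 3: Hamming bound ⌊q^n / V_q(n,t)⌋ = ⌊256/9⌋ = 28.
Step 4: Compare |C| = 53 to 28: violated.
The claimed |C| lies above the Hamming bound, so no 2-ary code of length 8 with d ≥ 3 can have 53 codewords.
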